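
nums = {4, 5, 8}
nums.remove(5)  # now {4, 8}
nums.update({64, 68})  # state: {4, 8, 64, 68}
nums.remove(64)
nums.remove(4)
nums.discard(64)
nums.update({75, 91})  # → {8, 68, 75, 91}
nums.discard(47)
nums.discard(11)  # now {8, 68, 75, 91}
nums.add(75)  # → {8, 68, 75, 91}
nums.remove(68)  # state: {8, 75, 91}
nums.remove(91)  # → {8, 75}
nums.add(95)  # {8, 75, 95}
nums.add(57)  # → {8, 57, 75, 95}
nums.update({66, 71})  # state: {8, 57, 66, 71, 75, 95}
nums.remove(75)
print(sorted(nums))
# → [8, 57, 66, 71, 95]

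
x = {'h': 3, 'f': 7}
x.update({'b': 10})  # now {'h': 3, 'f': 7, 'b': 10}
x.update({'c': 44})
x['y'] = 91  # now {'h': 3, 'f': 7, 'b': 10, 'c': 44, 'y': 91}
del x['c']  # {'h': 3, 'f': 7, 'b': 10, 'y': 91}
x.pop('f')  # 7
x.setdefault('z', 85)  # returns 85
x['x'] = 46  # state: {'h': 3, 'b': 10, 'y': 91, 'z': 85, 'x': 46}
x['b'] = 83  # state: {'h': 3, 'b': 83, 'y': 91, 'z': 85, 'x': 46}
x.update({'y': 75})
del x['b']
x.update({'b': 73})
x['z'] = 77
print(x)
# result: {'h': 3, 'y': 75, 'z': 77, 'x': 46, 'b': 73}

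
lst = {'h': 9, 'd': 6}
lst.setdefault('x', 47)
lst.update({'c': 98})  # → {'h': 9, 'd': 6, 'x': 47, 'c': 98}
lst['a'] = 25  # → {'h': 9, 'd': 6, 'x': 47, 'c': 98, 'a': 25}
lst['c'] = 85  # {'h': 9, 'd': 6, 'x': 47, 'c': 85, 'a': 25}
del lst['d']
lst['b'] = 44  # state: {'h': 9, 'x': 47, 'c': 85, 'a': 25, 'b': 44}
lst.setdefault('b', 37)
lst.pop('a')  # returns 25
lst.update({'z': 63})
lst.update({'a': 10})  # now {'h': 9, 'x': 47, 'c': 85, 'b': 44, 'z': 63, 'a': 10}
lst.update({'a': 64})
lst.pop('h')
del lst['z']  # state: {'x': 47, 'c': 85, 'b': 44, 'a': 64}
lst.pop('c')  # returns 85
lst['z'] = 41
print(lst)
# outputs {'x': 47, 'b': 44, 'a': 64, 'z': 41}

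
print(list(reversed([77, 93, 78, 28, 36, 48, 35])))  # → [35, 48, 36, 28, 78, 93, 77]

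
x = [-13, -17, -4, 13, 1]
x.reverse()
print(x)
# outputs [1, 13, -4, -17, -13]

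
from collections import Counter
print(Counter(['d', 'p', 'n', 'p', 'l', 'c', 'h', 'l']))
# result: Counter({'p': 2, 'l': 2, 'd': 1, 'n': 1, 'c': 1, 'h': 1})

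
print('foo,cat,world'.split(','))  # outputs ['foo', 'cat', 'world']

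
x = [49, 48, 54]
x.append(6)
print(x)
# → [49, 48, 54, 6]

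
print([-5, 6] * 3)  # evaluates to [-5, 6, -5, 6, -5, 6]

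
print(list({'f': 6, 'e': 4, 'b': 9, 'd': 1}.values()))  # [6, 4, 9, 1]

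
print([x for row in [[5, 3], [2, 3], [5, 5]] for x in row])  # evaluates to [5, 3, 2, 3, 5, 5]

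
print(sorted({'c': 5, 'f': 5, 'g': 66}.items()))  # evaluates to [('c', 5), ('f', 5), ('g', 66)]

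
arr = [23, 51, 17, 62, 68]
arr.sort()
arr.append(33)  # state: [17, 23, 51, 62, 68, 33]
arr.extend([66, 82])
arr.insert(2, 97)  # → [17, 23, 97, 51, 62, 68, 33, 66, 82]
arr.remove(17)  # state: [23, 97, 51, 62, 68, 33, 66, 82]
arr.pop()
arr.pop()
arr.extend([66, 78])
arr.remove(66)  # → [23, 97, 51, 62, 68, 33, 78]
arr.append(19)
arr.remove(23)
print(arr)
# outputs [97, 51, 62, 68, 33, 78, 19]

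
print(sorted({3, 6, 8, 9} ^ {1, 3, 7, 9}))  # [1, 6, 7, 8]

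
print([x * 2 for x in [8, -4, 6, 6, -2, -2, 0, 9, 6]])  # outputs [16, -8, 12, 12, -4, -4, 0, 18, 12]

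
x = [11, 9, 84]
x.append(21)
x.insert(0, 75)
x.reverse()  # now [21, 84, 9, 11, 75]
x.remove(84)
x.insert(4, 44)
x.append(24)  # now [21, 9, 11, 75, 44, 24]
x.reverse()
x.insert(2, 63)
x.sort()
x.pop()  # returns 75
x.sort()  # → [9, 11, 21, 24, 44, 63]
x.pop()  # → 63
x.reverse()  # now [44, 24, 21, 11, 9]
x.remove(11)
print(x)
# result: [44, 24, 21, 9]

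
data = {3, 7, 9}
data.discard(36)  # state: {3, 7, 9}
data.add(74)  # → {3, 7, 9, 74}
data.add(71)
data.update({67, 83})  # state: {3, 7, 9, 67, 71, 74, 83}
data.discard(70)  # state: {3, 7, 9, 67, 71, 74, 83}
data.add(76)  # {3, 7, 9, 67, 71, 74, 76, 83}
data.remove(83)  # {3, 7, 9, 67, 71, 74, 76}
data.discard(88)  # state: {3, 7, 9, 67, 71, 74, 76}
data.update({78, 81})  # {3, 7, 9, 67, 71, 74, 76, 78, 81}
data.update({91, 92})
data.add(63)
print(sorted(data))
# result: [3, 7, 9, 63, 67, 71, 74, 76, 78, 81, 91, 92]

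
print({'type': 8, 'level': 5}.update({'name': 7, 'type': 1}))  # None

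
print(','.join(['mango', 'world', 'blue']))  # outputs mango,world,blue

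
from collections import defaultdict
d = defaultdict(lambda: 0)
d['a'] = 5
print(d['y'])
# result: 0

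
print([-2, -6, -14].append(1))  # None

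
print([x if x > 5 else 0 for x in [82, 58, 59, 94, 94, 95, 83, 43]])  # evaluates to [82, 58, 59, 94, 94, 95, 83, 43]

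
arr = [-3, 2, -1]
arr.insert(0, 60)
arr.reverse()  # [-1, 2, -3, 60]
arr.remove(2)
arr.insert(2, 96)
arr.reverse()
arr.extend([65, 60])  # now [60, 96, -3, -1, 65, 60]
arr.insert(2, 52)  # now [60, 96, 52, -3, -1, 65, 60]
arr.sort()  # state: [-3, -1, 52, 60, 60, 65, 96]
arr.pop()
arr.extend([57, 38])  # [-3, -1, 52, 60, 60, 65, 57, 38]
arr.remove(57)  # [-3, -1, 52, 60, 60, 65, 38]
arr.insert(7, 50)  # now [-3, -1, 52, 60, 60, 65, 38, 50]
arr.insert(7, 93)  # [-3, -1, 52, 60, 60, 65, 38, 93, 50]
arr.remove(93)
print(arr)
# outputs [-3, -1, 52, 60, 60, 65, 38, 50]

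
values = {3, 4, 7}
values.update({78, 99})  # {3, 4, 7, 78, 99}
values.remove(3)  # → {4, 7, 78, 99}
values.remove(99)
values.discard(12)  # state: {4, 7, 78}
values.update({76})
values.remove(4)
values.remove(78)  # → {7, 76}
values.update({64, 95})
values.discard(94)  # {7, 64, 76, 95}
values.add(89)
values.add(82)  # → {7, 64, 76, 82, 89, 95}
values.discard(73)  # {7, 64, 76, 82, 89, 95}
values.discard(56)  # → {7, 64, 76, 82, 89, 95}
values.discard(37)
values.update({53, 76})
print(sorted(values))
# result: [7, 53, 64, 76, 82, 89, 95]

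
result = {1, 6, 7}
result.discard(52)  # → {1, 6, 7}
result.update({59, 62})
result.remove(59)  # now {1, 6, 7, 62}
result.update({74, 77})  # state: {1, 6, 7, 62, 74, 77}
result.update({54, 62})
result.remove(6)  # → {1, 7, 54, 62, 74, 77}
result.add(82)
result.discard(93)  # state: {1, 7, 54, 62, 74, 77, 82}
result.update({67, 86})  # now {1, 7, 54, 62, 67, 74, 77, 82, 86}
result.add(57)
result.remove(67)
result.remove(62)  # {1, 7, 54, 57, 74, 77, 82, 86}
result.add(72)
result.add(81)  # {1, 7, 54, 57, 72, 74, 77, 81, 82, 86}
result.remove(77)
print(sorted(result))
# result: [1, 7, 54, 57, 72, 74, 81, 82, 86]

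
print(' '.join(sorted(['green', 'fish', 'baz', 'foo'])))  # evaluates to baz fish foo green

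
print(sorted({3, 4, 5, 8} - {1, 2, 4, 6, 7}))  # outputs [3, 5, 8]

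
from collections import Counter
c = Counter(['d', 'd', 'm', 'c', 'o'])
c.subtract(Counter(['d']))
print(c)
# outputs Counter({'d': 1, 'm': 1, 'c': 1, 'o': 1})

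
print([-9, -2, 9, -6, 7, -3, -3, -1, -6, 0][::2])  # [-9, 9, 7, -3, -6]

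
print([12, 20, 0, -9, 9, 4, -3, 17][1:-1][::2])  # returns [20, -9, 4]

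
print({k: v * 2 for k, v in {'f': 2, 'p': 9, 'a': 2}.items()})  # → {'f': 4, 'p': 18, 'a': 4}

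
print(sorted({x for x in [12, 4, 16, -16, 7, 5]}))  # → [-16, 4, 5, 7, 12, 16]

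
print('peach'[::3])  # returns pc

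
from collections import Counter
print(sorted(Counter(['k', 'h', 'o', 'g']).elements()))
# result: ['g', 'h', 'k', 'o']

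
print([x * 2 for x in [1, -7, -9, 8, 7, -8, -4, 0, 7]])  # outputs [2, -14, -18, 16, 14, -16, -8, 0, 14]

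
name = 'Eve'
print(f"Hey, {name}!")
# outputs Hey, Eve!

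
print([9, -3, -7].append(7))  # None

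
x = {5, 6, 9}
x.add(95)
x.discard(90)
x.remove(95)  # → {5, 6, 9}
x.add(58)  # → {5, 6, 9, 58}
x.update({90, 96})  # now {5, 6, 9, 58, 90, 96}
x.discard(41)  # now {5, 6, 9, 58, 90, 96}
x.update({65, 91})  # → {5, 6, 9, 58, 65, 90, 91, 96}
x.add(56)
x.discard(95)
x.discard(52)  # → {5, 6, 9, 56, 58, 65, 90, 91, 96}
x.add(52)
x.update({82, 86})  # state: {5, 6, 9, 52, 56, 58, 65, 82, 86, 90, 91, 96}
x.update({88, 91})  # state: {5, 6, 9, 52, 56, 58, 65, 82, 86, 88, 90, 91, 96}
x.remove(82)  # {5, 6, 9, 52, 56, 58, 65, 86, 88, 90, 91, 96}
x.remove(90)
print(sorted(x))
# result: [5, 6, 9, 52, 56, 58, 65, 86, 88, 91, 96]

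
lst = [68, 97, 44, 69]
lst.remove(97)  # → [68, 44, 69]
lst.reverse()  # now [69, 44, 68]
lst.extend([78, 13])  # [69, 44, 68, 78, 13]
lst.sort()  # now [13, 44, 68, 69, 78]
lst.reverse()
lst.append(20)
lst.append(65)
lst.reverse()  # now [65, 20, 13, 44, 68, 69, 78]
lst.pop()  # 78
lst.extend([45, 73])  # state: [65, 20, 13, 44, 68, 69, 45, 73]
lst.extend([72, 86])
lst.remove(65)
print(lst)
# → [20, 13, 44, 68, 69, 45, 73, 72, 86]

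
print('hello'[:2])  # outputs he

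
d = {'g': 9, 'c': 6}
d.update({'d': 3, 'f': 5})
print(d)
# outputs {'g': 9, 'c': 6, 'd': 3, 'f': 5}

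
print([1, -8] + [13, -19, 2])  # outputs [1, -8, 13, -19, 2]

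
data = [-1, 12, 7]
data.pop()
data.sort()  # [-1, 12]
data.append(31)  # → [-1, 12, 31]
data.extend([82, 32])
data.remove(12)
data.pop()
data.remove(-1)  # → [31, 82]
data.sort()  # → [31, 82]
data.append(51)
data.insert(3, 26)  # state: [31, 82, 51, 26]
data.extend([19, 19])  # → [31, 82, 51, 26, 19, 19]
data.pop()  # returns 19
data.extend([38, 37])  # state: [31, 82, 51, 26, 19, 38, 37]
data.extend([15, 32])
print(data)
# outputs [31, 82, 51, 26, 19, 38, 37, 15, 32]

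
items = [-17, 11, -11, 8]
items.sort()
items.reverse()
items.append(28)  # [11, 8, -11, -17, 28]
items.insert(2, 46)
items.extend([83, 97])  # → [11, 8, 46, -11, -17, 28, 83, 97]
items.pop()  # 97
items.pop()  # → 83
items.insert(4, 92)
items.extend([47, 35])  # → [11, 8, 46, -11, 92, -17, 28, 47, 35]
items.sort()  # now [-17, -11, 8, 11, 28, 35, 46, 47, 92]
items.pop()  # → 92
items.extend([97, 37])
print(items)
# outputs [-17, -11, 8, 11, 28, 35, 46, 47, 97, 37]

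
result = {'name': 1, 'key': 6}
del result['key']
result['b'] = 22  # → {'name': 1, 'b': 22}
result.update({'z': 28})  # {'name': 1, 'b': 22, 'z': 28}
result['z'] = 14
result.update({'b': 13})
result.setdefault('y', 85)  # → 85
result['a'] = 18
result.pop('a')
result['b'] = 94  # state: {'name': 1, 'b': 94, 'z': 14, 'y': 85}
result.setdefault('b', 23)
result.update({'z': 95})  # {'name': 1, 'b': 94, 'z': 95, 'y': 85}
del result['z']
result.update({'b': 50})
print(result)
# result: {'name': 1, 'b': 50, 'y': 85}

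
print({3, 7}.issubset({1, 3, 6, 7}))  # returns True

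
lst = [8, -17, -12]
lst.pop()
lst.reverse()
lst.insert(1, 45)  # [-17, 45, 8]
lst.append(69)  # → [-17, 45, 8, 69]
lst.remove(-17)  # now [45, 8, 69]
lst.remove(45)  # [8, 69]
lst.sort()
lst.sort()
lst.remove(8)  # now [69]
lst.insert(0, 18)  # [18, 69]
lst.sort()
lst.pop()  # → 69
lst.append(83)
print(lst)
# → [18, 83]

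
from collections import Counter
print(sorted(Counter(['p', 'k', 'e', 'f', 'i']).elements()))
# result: ['e', 'f', 'i', 'k', 'p']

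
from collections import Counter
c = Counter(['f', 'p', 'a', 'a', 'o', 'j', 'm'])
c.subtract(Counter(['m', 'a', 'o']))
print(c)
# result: Counter({'f': 1, 'p': 1, 'a': 1, 'j': 1, 'o': 0, 'm': 0})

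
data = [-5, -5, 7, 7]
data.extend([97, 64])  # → [-5, -5, 7, 7, 97, 64]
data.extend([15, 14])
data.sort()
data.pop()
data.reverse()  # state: [64, 15, 14, 7, 7, -5, -5]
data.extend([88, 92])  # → [64, 15, 14, 7, 7, -5, -5, 88, 92]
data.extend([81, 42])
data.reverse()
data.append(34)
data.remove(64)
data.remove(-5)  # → [42, 81, 92, 88, -5, 7, 7, 14, 15, 34]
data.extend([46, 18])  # [42, 81, 92, 88, -5, 7, 7, 14, 15, 34, 46, 18]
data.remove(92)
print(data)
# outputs [42, 81, 88, -5, 7, 7, 14, 15, 34, 46, 18]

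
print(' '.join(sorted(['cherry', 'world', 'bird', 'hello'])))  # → bird cherry hello world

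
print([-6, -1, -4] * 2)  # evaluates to [-6, -1, -4, -6, -1, -4]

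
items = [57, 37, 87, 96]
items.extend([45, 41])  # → [57, 37, 87, 96, 45, 41]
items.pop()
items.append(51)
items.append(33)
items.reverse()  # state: [33, 51, 45, 96, 87, 37, 57]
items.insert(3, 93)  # [33, 51, 45, 93, 96, 87, 37, 57]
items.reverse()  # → [57, 37, 87, 96, 93, 45, 51, 33]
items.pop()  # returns 33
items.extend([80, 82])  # [57, 37, 87, 96, 93, 45, 51, 80, 82]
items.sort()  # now [37, 45, 51, 57, 80, 82, 87, 93, 96]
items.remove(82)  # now [37, 45, 51, 57, 80, 87, 93, 96]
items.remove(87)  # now [37, 45, 51, 57, 80, 93, 96]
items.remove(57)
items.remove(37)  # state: [45, 51, 80, 93, 96]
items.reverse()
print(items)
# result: [96, 93, 80, 51, 45]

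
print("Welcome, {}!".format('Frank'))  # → Welcome, Frank!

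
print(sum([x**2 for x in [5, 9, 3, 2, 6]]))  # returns 155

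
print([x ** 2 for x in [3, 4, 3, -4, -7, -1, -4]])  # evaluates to [9, 16, 9, 16, 49, 1, 16]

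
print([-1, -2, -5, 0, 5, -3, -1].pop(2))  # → -5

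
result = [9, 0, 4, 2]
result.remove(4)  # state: [9, 0, 2]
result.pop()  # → 2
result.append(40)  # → [9, 0, 40]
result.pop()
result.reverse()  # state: [0, 9]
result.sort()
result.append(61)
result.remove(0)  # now [9, 61]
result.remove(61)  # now [9]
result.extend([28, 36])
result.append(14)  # [9, 28, 36, 14]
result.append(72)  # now [9, 28, 36, 14, 72]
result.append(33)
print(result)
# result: [9, 28, 36, 14, 72, 33]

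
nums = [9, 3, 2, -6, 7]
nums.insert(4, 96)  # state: [9, 3, 2, -6, 96, 7]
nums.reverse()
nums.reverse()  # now [9, 3, 2, -6, 96, 7]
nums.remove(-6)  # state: [9, 3, 2, 96, 7]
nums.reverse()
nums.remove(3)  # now [7, 96, 2, 9]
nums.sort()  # [2, 7, 9, 96]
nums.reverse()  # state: [96, 9, 7, 2]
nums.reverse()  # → [2, 7, 9, 96]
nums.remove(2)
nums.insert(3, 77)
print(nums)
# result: [7, 9, 96, 77]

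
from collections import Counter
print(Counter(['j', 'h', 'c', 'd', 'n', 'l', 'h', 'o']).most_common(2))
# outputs [('h', 2), ('j', 1)]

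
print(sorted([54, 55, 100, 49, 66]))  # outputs [49, 54, 55, 66, 100]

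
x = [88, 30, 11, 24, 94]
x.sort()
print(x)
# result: [11, 24, 30, 88, 94]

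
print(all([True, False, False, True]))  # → False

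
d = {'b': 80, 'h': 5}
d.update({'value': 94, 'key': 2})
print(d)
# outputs {'b': 80, 'h': 5, 'value': 94, 'key': 2}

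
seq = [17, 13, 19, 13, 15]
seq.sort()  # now [13, 13, 15, 17, 19]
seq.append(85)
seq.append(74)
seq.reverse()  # [74, 85, 19, 17, 15, 13, 13]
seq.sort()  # [13, 13, 15, 17, 19, 74, 85]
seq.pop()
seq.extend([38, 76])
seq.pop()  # 76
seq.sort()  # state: [13, 13, 15, 17, 19, 38, 74]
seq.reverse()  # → [74, 38, 19, 17, 15, 13, 13]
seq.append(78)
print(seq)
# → [74, 38, 19, 17, 15, 13, 13, 78]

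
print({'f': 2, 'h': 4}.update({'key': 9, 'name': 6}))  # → None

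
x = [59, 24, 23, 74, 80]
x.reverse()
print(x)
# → [80, 74, 23, 24, 59]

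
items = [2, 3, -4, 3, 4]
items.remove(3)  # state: [2, -4, 3, 4]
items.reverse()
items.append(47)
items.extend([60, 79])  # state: [4, 3, -4, 2, 47, 60, 79]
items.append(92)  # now [4, 3, -4, 2, 47, 60, 79, 92]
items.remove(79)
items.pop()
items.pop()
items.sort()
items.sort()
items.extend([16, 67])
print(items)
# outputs [-4, 2, 3, 4, 47, 16, 67]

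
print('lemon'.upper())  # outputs LEMON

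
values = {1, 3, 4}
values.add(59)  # {1, 3, 4, 59}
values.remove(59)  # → {1, 3, 4}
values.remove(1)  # {3, 4}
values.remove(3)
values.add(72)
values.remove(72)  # {4}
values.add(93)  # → {4, 93}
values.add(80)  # {4, 80, 93}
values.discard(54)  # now {4, 80, 93}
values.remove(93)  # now {4, 80}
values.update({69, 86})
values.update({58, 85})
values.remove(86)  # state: {4, 58, 69, 80, 85}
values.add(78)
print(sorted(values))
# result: [4, 58, 69, 78, 80, 85]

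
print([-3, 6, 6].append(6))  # None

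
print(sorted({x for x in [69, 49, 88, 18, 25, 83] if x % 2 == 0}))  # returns [18, 88]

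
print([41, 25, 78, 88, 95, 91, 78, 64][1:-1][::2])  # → [25, 88, 91]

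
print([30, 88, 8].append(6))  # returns None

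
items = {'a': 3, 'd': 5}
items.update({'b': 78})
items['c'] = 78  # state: {'a': 3, 'd': 5, 'b': 78, 'c': 78}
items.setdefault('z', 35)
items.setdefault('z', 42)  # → 35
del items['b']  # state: {'a': 3, 'd': 5, 'c': 78, 'z': 35}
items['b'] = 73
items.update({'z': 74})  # {'a': 3, 'd': 5, 'c': 78, 'z': 74, 'b': 73}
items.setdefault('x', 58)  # 58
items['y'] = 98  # {'a': 3, 'd': 5, 'c': 78, 'z': 74, 'b': 73, 'x': 58, 'y': 98}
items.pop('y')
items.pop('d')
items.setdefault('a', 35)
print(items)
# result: {'a': 3, 'c': 78, 'z': 74, 'b': 73, 'x': 58}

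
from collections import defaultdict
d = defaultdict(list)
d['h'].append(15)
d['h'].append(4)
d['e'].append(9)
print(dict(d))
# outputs {'h': [15, 4], 'e': [9]}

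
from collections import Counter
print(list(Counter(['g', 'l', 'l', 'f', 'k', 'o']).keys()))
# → ['g', 'l', 'f', 'k', 'o']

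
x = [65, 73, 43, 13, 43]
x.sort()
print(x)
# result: [13, 43, 43, 65, 73]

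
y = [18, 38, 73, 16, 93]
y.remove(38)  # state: [18, 73, 16, 93]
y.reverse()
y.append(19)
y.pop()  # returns 19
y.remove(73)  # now [93, 16, 18]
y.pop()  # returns 18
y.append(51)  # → [93, 16, 51]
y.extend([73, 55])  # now [93, 16, 51, 73, 55]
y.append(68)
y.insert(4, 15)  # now [93, 16, 51, 73, 15, 55, 68]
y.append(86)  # [93, 16, 51, 73, 15, 55, 68, 86]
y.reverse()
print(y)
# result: [86, 68, 55, 15, 73, 51, 16, 93]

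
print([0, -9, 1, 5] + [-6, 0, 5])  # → [0, -9, 1, 5, -6, 0, 5]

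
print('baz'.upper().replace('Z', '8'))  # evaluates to BA8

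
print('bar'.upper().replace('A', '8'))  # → B8R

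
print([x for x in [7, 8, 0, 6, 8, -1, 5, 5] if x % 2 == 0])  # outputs [8, 0, 6, 8]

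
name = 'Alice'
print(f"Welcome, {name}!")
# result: Welcome, Alice!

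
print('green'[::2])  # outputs gen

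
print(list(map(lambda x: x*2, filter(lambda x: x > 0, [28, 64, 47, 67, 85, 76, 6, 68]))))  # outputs [56, 128, 94, 134, 170, 152, 12, 136]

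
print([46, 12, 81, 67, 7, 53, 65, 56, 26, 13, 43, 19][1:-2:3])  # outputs [12, 7, 56]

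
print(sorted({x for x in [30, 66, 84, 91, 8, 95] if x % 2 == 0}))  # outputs [8, 30, 66, 84]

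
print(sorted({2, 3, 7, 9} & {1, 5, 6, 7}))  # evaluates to [7]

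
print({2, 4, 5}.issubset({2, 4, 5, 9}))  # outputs True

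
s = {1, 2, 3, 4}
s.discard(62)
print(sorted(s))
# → [1, 2, 3, 4]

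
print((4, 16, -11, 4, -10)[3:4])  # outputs (4,)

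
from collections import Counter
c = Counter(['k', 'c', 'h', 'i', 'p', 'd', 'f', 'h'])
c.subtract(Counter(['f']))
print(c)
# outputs Counter({'h': 2, 'k': 1, 'c': 1, 'i': 1, 'p': 1, 'd': 1, 'f': 0})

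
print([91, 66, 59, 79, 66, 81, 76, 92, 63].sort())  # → None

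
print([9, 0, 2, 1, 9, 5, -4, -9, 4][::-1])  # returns [4, -9, -4, 5, 9, 1, 2, 0, 9]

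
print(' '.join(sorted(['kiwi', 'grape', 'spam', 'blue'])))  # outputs blue grape kiwi spam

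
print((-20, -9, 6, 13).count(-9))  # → 1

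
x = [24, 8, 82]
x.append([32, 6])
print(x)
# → [24, 8, 82, [32, 6]]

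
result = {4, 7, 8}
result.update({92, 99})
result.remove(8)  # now {4, 7, 92, 99}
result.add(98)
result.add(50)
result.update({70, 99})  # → {4, 7, 50, 70, 92, 98, 99}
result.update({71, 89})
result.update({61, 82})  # {4, 7, 50, 61, 70, 71, 82, 89, 92, 98, 99}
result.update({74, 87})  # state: {4, 7, 50, 61, 70, 71, 74, 82, 87, 89, 92, 98, 99}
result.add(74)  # {4, 7, 50, 61, 70, 71, 74, 82, 87, 89, 92, 98, 99}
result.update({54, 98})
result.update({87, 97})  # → {4, 7, 50, 54, 61, 70, 71, 74, 82, 87, 89, 92, 97, 98, 99}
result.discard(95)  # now {4, 7, 50, 54, 61, 70, 71, 74, 82, 87, 89, 92, 97, 98, 99}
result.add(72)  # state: {4, 7, 50, 54, 61, 70, 71, 72, 74, 82, 87, 89, 92, 97, 98, 99}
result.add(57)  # {4, 7, 50, 54, 57, 61, 70, 71, 72, 74, 82, 87, 89, 92, 97, 98, 99}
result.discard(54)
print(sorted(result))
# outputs [4, 7, 50, 57, 61, 70, 71, 72, 74, 82, 87, 89, 92, 97, 98, 99]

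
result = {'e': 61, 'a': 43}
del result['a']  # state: {'e': 61}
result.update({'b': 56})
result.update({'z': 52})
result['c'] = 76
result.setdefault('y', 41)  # 41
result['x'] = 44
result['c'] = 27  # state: {'e': 61, 'b': 56, 'z': 52, 'c': 27, 'y': 41, 'x': 44}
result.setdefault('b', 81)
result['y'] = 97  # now {'e': 61, 'b': 56, 'z': 52, 'c': 27, 'y': 97, 'x': 44}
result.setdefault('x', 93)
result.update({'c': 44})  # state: {'e': 61, 'b': 56, 'z': 52, 'c': 44, 'y': 97, 'x': 44}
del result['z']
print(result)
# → {'e': 61, 'b': 56, 'c': 44, 'y': 97, 'x': 44}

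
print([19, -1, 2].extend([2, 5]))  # None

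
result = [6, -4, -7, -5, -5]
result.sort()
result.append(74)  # [-7, -5, -5, -4, 6, 74]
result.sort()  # [-7, -5, -5, -4, 6, 74]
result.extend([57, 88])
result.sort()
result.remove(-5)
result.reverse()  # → [88, 74, 57, 6, -4, -5, -7]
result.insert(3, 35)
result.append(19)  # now [88, 74, 57, 35, 6, -4, -5, -7, 19]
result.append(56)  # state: [88, 74, 57, 35, 6, -4, -5, -7, 19, 56]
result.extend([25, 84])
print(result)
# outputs [88, 74, 57, 35, 6, -4, -5, -7, 19, 56, 25, 84]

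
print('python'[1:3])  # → yt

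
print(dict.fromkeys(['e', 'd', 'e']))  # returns {'e': None, 'd': None}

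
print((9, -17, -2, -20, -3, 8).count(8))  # 1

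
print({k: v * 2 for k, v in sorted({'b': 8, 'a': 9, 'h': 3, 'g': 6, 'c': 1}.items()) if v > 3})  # {'a': 18, 'b': 16, 'g': 12}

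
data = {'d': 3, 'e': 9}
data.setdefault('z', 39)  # 39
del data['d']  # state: {'e': 9, 'z': 39}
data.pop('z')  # 39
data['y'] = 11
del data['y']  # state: {'e': 9}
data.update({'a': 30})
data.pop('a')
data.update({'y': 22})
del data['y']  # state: {'e': 9}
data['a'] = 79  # {'e': 9, 'a': 79}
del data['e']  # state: {'a': 79}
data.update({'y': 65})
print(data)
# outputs {'a': 79, 'y': 65}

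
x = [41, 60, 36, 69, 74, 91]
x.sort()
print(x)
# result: [36, 41, 60, 69, 74, 91]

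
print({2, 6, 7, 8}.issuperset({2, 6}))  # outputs True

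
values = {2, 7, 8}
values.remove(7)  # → {2, 8}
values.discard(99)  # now {2, 8}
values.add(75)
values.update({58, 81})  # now {2, 8, 58, 75, 81}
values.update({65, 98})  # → {2, 8, 58, 65, 75, 81, 98}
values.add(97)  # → {2, 8, 58, 65, 75, 81, 97, 98}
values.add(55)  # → {2, 8, 55, 58, 65, 75, 81, 97, 98}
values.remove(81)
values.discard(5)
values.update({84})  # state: {2, 8, 55, 58, 65, 75, 84, 97, 98}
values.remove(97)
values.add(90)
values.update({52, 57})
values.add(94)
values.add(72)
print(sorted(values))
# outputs [2, 8, 52, 55, 57, 58, 65, 72, 75, 84, 90, 94, 98]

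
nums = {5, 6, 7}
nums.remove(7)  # {5, 6}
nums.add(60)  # {5, 6, 60}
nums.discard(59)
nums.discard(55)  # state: {5, 6, 60}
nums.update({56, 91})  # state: {5, 6, 56, 60, 91}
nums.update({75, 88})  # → {5, 6, 56, 60, 75, 88, 91}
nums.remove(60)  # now {5, 6, 56, 75, 88, 91}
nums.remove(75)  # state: {5, 6, 56, 88, 91}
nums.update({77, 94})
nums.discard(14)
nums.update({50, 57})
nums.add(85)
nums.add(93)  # {5, 6, 50, 56, 57, 77, 85, 88, 91, 93, 94}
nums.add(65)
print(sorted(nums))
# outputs [5, 6, 50, 56, 57, 65, 77, 85, 88, 91, 93, 94]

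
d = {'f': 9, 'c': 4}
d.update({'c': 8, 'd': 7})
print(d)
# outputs {'f': 9, 'c': 8, 'd': 7}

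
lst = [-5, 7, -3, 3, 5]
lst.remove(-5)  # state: [7, -3, 3, 5]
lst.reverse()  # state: [5, 3, -3, 7]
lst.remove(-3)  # [5, 3, 7]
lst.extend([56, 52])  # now [5, 3, 7, 56, 52]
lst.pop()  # 52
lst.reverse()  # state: [56, 7, 3, 5]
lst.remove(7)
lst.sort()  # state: [3, 5, 56]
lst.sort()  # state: [3, 5, 56]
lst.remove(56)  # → [3, 5]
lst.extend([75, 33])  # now [3, 5, 75, 33]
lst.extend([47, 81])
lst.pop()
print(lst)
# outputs [3, 5, 75, 33, 47]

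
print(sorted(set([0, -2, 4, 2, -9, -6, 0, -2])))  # [-9, -6, -2, 0, 2, 4]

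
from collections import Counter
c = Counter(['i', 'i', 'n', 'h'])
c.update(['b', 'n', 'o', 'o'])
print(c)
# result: Counter({'i': 2, 'n': 2, 'o': 2, 'h': 1, 'b': 1})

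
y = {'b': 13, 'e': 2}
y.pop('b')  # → 13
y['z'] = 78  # {'e': 2, 'z': 78}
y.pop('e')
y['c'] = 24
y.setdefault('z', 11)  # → 78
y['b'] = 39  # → {'z': 78, 'c': 24, 'b': 39}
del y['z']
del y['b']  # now {'c': 24}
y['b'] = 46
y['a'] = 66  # {'c': 24, 'b': 46, 'a': 66}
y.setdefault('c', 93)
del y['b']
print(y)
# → {'c': 24, 'a': 66}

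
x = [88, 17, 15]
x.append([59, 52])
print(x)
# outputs [88, 17, 15, [59, 52]]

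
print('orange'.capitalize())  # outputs Orange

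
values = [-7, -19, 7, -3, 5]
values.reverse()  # [5, -3, 7, -19, -7]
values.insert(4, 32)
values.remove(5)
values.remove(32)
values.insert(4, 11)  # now [-3, 7, -19, -7, 11]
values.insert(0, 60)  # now [60, -3, 7, -19, -7, 11]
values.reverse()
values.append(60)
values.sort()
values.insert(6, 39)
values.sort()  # [-19, -7, -3, 7, 11, 39, 60, 60]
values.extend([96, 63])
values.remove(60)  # [-19, -7, -3, 7, 11, 39, 60, 96, 63]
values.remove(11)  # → [-19, -7, -3, 7, 39, 60, 96, 63]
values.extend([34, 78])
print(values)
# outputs [-19, -7, -3, 7, 39, 60, 96, 63, 34, 78]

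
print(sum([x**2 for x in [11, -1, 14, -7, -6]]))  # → 403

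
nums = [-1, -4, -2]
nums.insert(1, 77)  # [-1, 77, -4, -2]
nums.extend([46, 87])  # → [-1, 77, -4, -2, 46, 87]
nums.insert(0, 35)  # [35, -1, 77, -4, -2, 46, 87]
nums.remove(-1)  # [35, 77, -4, -2, 46, 87]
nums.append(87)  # [35, 77, -4, -2, 46, 87, 87]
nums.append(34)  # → [35, 77, -4, -2, 46, 87, 87, 34]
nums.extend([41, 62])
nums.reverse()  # [62, 41, 34, 87, 87, 46, -2, -4, 77, 35]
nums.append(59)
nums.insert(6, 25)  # [62, 41, 34, 87, 87, 46, 25, -2, -4, 77, 35, 59]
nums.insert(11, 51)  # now [62, 41, 34, 87, 87, 46, 25, -2, -4, 77, 35, 51, 59]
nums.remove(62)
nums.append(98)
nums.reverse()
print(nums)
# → [98, 59, 51, 35, 77, -4, -2, 25, 46, 87, 87, 34, 41]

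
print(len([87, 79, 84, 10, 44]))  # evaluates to 5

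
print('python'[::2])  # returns pto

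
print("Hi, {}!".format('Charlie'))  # Hi, Charlie!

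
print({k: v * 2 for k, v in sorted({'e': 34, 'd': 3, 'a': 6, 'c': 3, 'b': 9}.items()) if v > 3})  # {'a': 12, 'b': 18, 'e': 68}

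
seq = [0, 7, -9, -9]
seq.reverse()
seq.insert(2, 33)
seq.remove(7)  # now [-9, -9, 33, 0]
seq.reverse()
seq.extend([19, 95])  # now [0, 33, -9, -9, 19, 95]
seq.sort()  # [-9, -9, 0, 19, 33, 95]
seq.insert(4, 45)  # [-9, -9, 0, 19, 45, 33, 95]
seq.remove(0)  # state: [-9, -9, 19, 45, 33, 95]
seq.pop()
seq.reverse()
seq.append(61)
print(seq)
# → [33, 45, 19, -9, -9, 61]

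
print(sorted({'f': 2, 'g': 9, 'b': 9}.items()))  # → [('b', 9), ('f', 2), ('g', 9)]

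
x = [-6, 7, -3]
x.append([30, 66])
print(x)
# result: [-6, 7, -3, [30, 66]]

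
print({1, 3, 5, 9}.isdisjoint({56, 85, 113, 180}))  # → True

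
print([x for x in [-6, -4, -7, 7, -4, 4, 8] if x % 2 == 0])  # [-6, -4, -4, 4, 8]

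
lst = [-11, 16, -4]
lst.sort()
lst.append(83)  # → [-11, -4, 16, 83]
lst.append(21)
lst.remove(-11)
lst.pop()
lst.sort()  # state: [-4, 16, 83]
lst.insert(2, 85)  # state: [-4, 16, 85, 83]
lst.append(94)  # [-4, 16, 85, 83, 94]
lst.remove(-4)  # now [16, 85, 83, 94]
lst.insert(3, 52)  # [16, 85, 83, 52, 94]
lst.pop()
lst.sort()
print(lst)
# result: [16, 52, 83, 85]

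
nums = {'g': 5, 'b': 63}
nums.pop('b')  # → 63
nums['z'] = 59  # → {'g': 5, 'z': 59}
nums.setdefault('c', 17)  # 17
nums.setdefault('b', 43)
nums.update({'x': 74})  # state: {'g': 5, 'z': 59, 'c': 17, 'b': 43, 'x': 74}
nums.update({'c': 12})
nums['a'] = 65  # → {'g': 5, 'z': 59, 'c': 12, 'b': 43, 'x': 74, 'a': 65}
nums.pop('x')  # 74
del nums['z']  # {'g': 5, 'c': 12, 'b': 43, 'a': 65}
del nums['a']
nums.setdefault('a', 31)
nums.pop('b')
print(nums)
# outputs {'g': 5, 'c': 12, 'a': 31}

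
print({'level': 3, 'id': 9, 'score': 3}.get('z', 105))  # 105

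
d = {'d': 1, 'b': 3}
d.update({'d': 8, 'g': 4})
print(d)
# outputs {'d': 8, 'b': 3, 'g': 4}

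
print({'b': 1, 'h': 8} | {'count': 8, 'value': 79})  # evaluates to {'b': 1, 'h': 8, 'count': 8, 'value': 79}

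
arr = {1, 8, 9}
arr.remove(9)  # {1, 8}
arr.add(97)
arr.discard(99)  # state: {1, 8, 97}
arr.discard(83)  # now {1, 8, 97}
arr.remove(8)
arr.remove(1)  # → {97}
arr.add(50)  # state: {50, 97}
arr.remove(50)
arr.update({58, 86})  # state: {58, 86, 97}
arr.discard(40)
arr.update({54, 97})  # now {54, 58, 86, 97}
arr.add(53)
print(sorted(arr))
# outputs [53, 54, 58, 86, 97]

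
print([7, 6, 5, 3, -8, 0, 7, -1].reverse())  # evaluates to None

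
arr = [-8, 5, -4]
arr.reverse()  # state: [-4, 5, -8]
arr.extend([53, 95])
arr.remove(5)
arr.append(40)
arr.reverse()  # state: [40, 95, 53, -8, -4]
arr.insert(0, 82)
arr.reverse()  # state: [-4, -8, 53, 95, 40, 82]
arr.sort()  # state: [-8, -4, 40, 53, 82, 95]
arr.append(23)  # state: [-8, -4, 40, 53, 82, 95, 23]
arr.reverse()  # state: [23, 95, 82, 53, 40, -4, -8]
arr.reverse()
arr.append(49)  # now [-8, -4, 40, 53, 82, 95, 23, 49]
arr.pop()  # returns 49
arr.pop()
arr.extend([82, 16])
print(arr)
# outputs [-8, -4, 40, 53, 82, 95, 82, 16]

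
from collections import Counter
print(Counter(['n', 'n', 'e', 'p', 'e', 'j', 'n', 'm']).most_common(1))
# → [('n', 3)]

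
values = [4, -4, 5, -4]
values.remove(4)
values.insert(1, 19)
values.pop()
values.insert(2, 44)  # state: [-4, 19, 44, 5]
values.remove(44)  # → [-4, 19, 5]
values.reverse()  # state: [5, 19, -4]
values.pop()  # -4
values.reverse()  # [19, 5]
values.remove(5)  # [19]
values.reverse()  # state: [19]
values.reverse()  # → [19]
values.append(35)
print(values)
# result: [19, 35]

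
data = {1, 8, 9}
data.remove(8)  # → {1, 9}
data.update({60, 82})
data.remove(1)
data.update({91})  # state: {9, 60, 82, 91}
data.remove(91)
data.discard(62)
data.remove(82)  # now {9, 60}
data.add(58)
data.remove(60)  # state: {9, 58}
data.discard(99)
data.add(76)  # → {9, 58, 76}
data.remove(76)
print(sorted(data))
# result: [9, 58]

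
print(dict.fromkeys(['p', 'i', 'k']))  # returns {'p': None, 'i': None, 'k': None}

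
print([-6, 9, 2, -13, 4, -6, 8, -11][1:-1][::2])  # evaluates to [9, -13, -6]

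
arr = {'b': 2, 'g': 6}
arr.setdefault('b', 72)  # 2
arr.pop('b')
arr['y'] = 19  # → {'g': 6, 'y': 19}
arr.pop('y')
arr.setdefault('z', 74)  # 74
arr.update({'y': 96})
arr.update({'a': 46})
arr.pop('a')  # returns 46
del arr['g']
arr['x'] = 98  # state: {'z': 74, 'y': 96, 'x': 98}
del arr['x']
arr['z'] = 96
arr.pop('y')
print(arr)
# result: {'z': 96}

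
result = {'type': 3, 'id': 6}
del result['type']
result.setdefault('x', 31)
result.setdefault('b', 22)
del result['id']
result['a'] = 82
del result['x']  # {'b': 22, 'a': 82}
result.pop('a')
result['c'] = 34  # {'b': 22, 'c': 34}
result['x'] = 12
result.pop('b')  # 22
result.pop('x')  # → 12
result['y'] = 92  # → {'c': 34, 'y': 92}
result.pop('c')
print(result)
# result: {'y': 92}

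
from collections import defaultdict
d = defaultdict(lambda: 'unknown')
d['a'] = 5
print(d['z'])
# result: unknown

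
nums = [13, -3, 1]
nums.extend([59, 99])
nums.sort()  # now [-3, 1, 13, 59, 99]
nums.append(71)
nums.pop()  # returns 71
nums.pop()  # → 99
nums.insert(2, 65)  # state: [-3, 1, 65, 13, 59]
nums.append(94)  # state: [-3, 1, 65, 13, 59, 94]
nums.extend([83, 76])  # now [-3, 1, 65, 13, 59, 94, 83, 76]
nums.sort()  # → [-3, 1, 13, 59, 65, 76, 83, 94]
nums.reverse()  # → [94, 83, 76, 65, 59, 13, 1, -3]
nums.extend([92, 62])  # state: [94, 83, 76, 65, 59, 13, 1, -3, 92, 62]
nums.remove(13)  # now [94, 83, 76, 65, 59, 1, -3, 92, 62]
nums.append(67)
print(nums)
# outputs [94, 83, 76, 65, 59, 1, -3, 92, 62, 67]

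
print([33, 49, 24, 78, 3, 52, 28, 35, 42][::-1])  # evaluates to [42, 35, 28, 52, 3, 78, 24, 49, 33]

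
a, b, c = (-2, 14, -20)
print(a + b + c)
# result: -8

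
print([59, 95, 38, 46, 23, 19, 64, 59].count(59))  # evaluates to 2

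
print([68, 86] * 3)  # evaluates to [68, 86, 68, 86, 68, 86]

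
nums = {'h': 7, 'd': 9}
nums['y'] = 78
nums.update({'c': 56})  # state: {'h': 7, 'd': 9, 'y': 78, 'c': 56}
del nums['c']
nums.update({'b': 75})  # {'h': 7, 'd': 9, 'y': 78, 'b': 75}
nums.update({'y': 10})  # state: {'h': 7, 'd': 9, 'y': 10, 'b': 75}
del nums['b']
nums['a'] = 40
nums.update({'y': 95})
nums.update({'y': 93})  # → {'h': 7, 'd': 9, 'y': 93, 'a': 40}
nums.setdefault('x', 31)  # 31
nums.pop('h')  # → 7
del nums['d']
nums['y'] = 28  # {'y': 28, 'a': 40, 'x': 31}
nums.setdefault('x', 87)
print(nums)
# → {'y': 28, 'a': 40, 'x': 31}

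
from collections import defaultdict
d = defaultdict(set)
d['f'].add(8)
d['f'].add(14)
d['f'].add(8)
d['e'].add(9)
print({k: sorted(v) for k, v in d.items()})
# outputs {'f': [8, 14], 'e': [9]}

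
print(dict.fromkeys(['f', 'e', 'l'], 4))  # {'f': 4, 'e': 4, 'l': 4}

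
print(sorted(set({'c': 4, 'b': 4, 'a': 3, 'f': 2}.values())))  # [2, 3, 4]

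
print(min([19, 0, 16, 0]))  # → 0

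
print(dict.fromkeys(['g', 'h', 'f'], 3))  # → {'g': 3, 'h': 3, 'f': 3}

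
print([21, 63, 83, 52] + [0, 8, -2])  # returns [21, 63, 83, 52, 0, 8, -2]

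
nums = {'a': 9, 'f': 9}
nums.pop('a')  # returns 9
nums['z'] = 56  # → {'f': 9, 'z': 56}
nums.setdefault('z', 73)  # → 56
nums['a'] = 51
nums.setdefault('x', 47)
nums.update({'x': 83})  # {'f': 9, 'z': 56, 'a': 51, 'x': 83}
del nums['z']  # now {'f': 9, 'a': 51, 'x': 83}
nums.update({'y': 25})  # {'f': 9, 'a': 51, 'x': 83, 'y': 25}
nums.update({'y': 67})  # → {'f': 9, 'a': 51, 'x': 83, 'y': 67}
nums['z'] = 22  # {'f': 9, 'a': 51, 'x': 83, 'y': 67, 'z': 22}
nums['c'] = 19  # {'f': 9, 'a': 51, 'x': 83, 'y': 67, 'z': 22, 'c': 19}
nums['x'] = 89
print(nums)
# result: {'f': 9, 'a': 51, 'x': 89, 'y': 67, 'z': 22, 'c': 19}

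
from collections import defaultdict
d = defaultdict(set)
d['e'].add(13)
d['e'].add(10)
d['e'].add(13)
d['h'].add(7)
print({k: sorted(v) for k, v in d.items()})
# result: {'e': [10, 13], 'h': [7]}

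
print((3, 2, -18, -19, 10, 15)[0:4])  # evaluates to (3, 2, -18, -19)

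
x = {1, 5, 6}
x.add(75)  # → {1, 5, 6, 75}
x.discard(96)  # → {1, 5, 6, 75}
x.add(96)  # {1, 5, 6, 75, 96}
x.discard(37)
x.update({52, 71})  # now {1, 5, 6, 52, 71, 75, 96}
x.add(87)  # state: {1, 5, 6, 52, 71, 75, 87, 96}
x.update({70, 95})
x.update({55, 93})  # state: {1, 5, 6, 52, 55, 70, 71, 75, 87, 93, 95, 96}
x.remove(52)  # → {1, 5, 6, 55, 70, 71, 75, 87, 93, 95, 96}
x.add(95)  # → {1, 5, 6, 55, 70, 71, 75, 87, 93, 95, 96}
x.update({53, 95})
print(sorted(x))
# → [1, 5, 6, 53, 55, 70, 71, 75, 87, 93, 95, 96]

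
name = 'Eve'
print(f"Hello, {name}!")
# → Hello, Eve!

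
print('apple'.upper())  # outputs APPLE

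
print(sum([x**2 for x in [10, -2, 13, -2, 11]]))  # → 398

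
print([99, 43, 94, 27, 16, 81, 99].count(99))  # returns 2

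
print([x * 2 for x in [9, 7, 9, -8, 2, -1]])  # [18, 14, 18, -16, 4, -2]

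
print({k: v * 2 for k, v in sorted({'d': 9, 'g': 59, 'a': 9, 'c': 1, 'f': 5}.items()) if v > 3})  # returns {'a': 18, 'd': 18, 'f': 10, 'g': 118}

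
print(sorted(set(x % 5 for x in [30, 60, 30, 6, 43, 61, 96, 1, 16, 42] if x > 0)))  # [0, 1, 2, 3]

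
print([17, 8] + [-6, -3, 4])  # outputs [17, 8, -6, -3, 4]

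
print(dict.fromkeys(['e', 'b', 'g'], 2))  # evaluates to {'e': 2, 'b': 2, 'g': 2}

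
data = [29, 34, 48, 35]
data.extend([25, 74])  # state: [29, 34, 48, 35, 25, 74]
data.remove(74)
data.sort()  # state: [25, 29, 34, 35, 48]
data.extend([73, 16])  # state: [25, 29, 34, 35, 48, 73, 16]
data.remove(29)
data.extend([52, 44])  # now [25, 34, 35, 48, 73, 16, 52, 44]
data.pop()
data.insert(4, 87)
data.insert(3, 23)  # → [25, 34, 35, 23, 48, 87, 73, 16, 52]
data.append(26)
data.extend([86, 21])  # [25, 34, 35, 23, 48, 87, 73, 16, 52, 26, 86, 21]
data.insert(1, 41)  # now [25, 41, 34, 35, 23, 48, 87, 73, 16, 52, 26, 86, 21]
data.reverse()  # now [21, 86, 26, 52, 16, 73, 87, 48, 23, 35, 34, 41, 25]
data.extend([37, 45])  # [21, 86, 26, 52, 16, 73, 87, 48, 23, 35, 34, 41, 25, 37, 45]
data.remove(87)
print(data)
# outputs [21, 86, 26, 52, 16, 73, 48, 23, 35, 34, 41, 25, 37, 45]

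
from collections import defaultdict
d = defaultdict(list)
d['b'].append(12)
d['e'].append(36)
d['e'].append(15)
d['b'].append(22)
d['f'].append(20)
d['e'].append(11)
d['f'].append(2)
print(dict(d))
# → {'b': [12, 22], 'e': [36, 15, 11], 'f': [20, 2]}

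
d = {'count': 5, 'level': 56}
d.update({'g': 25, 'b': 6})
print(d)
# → {'count': 5, 'level': 56, 'g': 25, 'b': 6}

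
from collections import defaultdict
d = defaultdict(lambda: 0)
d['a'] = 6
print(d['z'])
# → 0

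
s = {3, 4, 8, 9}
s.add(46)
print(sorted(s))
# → [3, 4, 8, 9, 46]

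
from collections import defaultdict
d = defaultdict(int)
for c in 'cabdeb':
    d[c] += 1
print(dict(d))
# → {'c': 1, 'a': 1, 'b': 2, 'd': 1, 'e': 1}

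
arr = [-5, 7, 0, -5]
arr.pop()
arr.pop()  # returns 0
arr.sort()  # [-5, 7]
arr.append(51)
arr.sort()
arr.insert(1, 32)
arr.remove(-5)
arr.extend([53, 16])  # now [32, 7, 51, 53, 16]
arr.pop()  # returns 16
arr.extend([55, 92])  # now [32, 7, 51, 53, 55, 92]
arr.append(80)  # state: [32, 7, 51, 53, 55, 92, 80]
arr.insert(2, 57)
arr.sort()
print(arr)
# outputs [7, 32, 51, 53, 55, 57, 80, 92]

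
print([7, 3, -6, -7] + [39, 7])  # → [7, 3, -6, -7, 39, 7]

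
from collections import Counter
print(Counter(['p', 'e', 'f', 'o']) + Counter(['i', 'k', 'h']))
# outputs Counter({'p': 1, 'e': 1, 'f': 1, 'o': 1, 'i': 1, 'k': 1, 'h': 1})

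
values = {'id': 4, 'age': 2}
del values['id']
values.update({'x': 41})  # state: {'age': 2, 'x': 41}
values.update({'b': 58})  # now {'age': 2, 'x': 41, 'b': 58}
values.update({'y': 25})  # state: {'age': 2, 'x': 41, 'b': 58, 'y': 25}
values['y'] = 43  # {'age': 2, 'x': 41, 'b': 58, 'y': 43}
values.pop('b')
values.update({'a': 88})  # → {'age': 2, 'x': 41, 'y': 43, 'a': 88}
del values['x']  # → {'age': 2, 'y': 43, 'a': 88}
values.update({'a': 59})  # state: {'age': 2, 'y': 43, 'a': 59}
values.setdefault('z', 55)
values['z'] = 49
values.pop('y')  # 43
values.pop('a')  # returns 59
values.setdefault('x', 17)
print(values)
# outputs {'age': 2, 'z': 49, 'x': 17}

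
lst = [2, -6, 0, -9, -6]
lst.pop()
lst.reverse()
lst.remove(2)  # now [-9, 0, -6]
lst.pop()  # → -6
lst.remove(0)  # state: [-9]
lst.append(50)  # [-9, 50]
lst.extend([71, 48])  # [-9, 50, 71, 48]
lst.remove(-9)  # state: [50, 71, 48]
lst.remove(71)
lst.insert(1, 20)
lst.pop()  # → 48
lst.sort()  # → [20, 50]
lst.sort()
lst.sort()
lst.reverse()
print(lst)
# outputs [50, 20]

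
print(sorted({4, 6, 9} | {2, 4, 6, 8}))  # [2, 4, 6, 8, 9]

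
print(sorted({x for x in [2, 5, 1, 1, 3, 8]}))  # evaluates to [1, 2, 3, 5, 8]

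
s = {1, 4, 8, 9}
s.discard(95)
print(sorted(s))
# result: [1, 4, 8, 9]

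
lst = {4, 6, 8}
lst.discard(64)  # {4, 6, 8}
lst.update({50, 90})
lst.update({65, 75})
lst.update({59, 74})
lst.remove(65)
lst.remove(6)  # {4, 8, 50, 59, 74, 75, 90}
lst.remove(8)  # {4, 50, 59, 74, 75, 90}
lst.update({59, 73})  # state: {4, 50, 59, 73, 74, 75, 90}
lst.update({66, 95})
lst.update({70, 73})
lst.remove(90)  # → {4, 50, 59, 66, 70, 73, 74, 75, 95}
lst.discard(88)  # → {4, 50, 59, 66, 70, 73, 74, 75, 95}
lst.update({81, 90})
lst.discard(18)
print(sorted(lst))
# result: [4, 50, 59, 66, 70, 73, 74, 75, 81, 90, 95]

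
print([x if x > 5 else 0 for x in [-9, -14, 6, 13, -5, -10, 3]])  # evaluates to [0, 0, 6, 13, 0, 0, 0]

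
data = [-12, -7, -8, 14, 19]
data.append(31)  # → [-12, -7, -8, 14, 19, 31]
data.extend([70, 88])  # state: [-12, -7, -8, 14, 19, 31, 70, 88]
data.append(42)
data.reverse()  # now [42, 88, 70, 31, 19, 14, -8, -7, -12]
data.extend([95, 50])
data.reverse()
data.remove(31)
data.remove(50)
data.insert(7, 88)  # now [95, -12, -7, -8, 14, 19, 70, 88, 88, 42]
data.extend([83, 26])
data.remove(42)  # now [95, -12, -7, -8, 14, 19, 70, 88, 88, 83, 26]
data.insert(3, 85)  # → [95, -12, -7, 85, -8, 14, 19, 70, 88, 88, 83, 26]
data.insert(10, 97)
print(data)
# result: [95, -12, -7, 85, -8, 14, 19, 70, 88, 88, 97, 83, 26]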